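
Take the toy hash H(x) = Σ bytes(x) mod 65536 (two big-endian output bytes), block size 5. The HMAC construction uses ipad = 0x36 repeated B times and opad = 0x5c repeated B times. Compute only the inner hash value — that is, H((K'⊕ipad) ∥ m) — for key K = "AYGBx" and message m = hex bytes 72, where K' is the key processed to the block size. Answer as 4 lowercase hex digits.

028b

Key "AYGBx" = 41 59 47 42 78 is exactly B = 5 bytes: K' = 41 59 47 42 78.
K' ⊕ ipad = 77 6f 71 74 4e.
Inner input = 77 6f 71 74 4e ∥ 72.
Inner hash: sum = 119+111+113+116+78+114 = 651 → 02 8b.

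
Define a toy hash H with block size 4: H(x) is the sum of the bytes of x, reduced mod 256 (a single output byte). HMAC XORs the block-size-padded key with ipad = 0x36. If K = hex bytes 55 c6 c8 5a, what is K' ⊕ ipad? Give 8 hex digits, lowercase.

Key hex bytes 55 c6 c8 5a is exactly B = 4 bytes: K' = 55 c6 c8 5a.
XOR each byte with 0x36: 55⊕36=63, c6⊕36=f0, c8⊕36=fe, 5a⊕36=6c.

63f0fe6c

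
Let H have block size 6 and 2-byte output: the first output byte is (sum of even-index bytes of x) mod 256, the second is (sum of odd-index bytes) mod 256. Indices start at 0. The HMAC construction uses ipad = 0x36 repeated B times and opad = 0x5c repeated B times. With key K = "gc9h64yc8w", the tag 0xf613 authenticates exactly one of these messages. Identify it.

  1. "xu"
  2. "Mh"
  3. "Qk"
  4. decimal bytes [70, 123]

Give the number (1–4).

Key "gc9h64yc8w" = 67 63 39 68 36 34 79 63 38 77 is 10 bytes > B = 6, so hash it first: H(key) = 87 d9, then zero-pad to 6 bytes: K' = 87 d9 00 00 00 00.
K' ⊕ ipad = b1 ef 36 36 36 36; K' ⊕ opad = db 85 5c 5c 5c 5c.
m1: inner = H(b1 ef 36 36 36 36 78 75) = 95 d0; tag = H(db 85 5c 5c 5c 5c 95 d0) = 280d
m2: inner = H(b1 ef 36 36 36 36 4d 68) = 6a c3; tag = H(db 85 5c 5c 5c 5c 6a c3) = fd00
m3: inner = H(b1 ef 36 36 36 36 51 6b) = 6e c6; tag = H(db 85 5c 5c 5c 5c 6e c6) = 0103
m4: inner = H(b1 ef 36 36 36 36 46 7b) = 63 d6; tag = H(db 85 5c 5c 5c 5c 63 d6) = f613 ← matches

4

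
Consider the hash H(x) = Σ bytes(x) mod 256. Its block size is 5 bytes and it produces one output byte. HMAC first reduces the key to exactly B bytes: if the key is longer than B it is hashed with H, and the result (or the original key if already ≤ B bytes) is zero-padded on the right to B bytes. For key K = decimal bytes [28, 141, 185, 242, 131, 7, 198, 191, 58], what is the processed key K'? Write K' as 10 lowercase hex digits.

|K| = 9 > B = 5, so first hash the key.
H(K): sum = 28+141+185+242+131+7+198+191+58 = 1181; mod 256 = 157 → 9d.
Zero-pad H(K) = 9d to 5 bytes: K' = 9d 00 00 00 00.

9d00000000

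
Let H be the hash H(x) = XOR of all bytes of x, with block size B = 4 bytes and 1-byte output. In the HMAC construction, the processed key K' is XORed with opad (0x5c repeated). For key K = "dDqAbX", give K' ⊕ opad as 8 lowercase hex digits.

Key "dDqAbX" = 64 44 71 41 62 58 is 6 bytes > B = 4, so hash it first: H(key) = 2a, then zero-pad to 4 bytes: K' = 2a 00 00 00.
XOR each byte with 0x5c: 2a⊕5c=76, 00⊕5c=5c, 00⊕5c=5c, 00⊕5c=5c.

765c5c5c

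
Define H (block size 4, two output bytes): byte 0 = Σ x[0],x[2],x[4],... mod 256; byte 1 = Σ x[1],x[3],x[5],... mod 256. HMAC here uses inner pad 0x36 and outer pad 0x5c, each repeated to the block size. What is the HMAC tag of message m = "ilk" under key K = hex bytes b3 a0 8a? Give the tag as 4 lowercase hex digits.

Key hex bytes b3 a0 8a is 3 bytes ≤ B = 4; zero-pad to 4 bytes: K' = b3 a0 8a 00.
K' ⊕ ipad = 85 96 bc 36.  K' ⊕ opad = ef fc d6 5c.
Inner input = (K'⊕ipad) ∥ m = 85 96 bc 36 ∥ 69 6c 6b.
Inner hash: even-index sum = 533 mod 256 = 21; odd-index sum = 312 mod 256 = 56 → 15 38.
Outer input = (K'⊕opad) ∥ inner = ef fc d6 5c ∥ 15 38.
Outer hash (tag): even-index sum = 474 mod 256 = 218; odd-index sum = 400 mod 256 = 144 → da 90.

da90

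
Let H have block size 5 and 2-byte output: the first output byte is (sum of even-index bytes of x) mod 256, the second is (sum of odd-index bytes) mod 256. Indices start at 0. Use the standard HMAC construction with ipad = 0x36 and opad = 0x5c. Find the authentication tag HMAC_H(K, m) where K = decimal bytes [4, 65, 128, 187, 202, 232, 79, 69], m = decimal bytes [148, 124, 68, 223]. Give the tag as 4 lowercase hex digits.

Key decimal bytes [4, 65, 128, 187, 202, 232, 79, 69] = 04 41 80 bb ca e8 4f 45 is 8 bytes > B = 5, so hash it first: H(key) = 9d 29, then zero-pad to 5 bytes: K' = 9d 29 00 00 00.
K' ⊕ ipad = ab 1f 36 36 36.  K' ⊕ opad = c1 75 5c 5c 5c.
Inner input = (K'⊕ipad) ∥ m = ab 1f 36 36 36 ∥ 94 7c 44 df.
Inner hash: even-index sum = 626 mod 256 = 114; odd-index sum = 301 mod 256 = 45 → 72 2d.
Outer input = (K'⊕opad) ∥ inner = c1 75 5c 5c 5c ∥ 72 2d.
Outer hash (tag): even-index sum = 422 mod 256 = 166; odd-index sum = 323 mod 256 = 67 → a6 43.

a643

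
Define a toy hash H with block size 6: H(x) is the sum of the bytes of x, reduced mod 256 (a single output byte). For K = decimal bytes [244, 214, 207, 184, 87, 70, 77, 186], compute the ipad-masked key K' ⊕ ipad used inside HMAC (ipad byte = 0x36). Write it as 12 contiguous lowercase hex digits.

Key decimal bytes [244, 214, 207, 184, 87, 70, 77, 186] = f4 d6 cf b8 57 46 4d ba is 8 bytes > B = 6, so hash it first: H(key) = f5, then zero-pad to 6 bytes: K' = f5 00 00 00 00 00.
XOR each byte with 0x36: f5⊕36=c3, 00⊕36=36, 00⊕36=36, 00⊕36=36, 00⊕36=36, 00⊕36=36.

c33636363636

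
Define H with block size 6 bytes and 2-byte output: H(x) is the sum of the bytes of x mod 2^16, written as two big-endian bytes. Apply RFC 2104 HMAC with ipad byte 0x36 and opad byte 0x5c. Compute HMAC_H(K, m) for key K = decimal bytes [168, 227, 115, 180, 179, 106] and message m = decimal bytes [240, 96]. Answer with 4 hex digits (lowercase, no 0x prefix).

Key decimal bytes [168, 227, 115, 180, 179, 106] = a8 e3 73 b4 b3 6a is exactly B = 6 bytes: K' = a8 e3 73 b4 b3 6a.
K' ⊕ ipad = 9e d5 45 82 85 5c.  K' ⊕ opad = f4 bf 2f e8 ef 36.
Inner input = (K'⊕ipad) ∥ m = 9e d5 45 82 85 5c ∥ f0 60.
Inner hash: sum = 158+213+69+130+133+92+240+96 = 1131 → 04 6b.
Outer input = (K'⊕opad) ∥ inner = f4 bf 2f e8 ef 36 ∥ 04 6b.
Outer hash (tag): sum = 244+191+47+232+239+54+4+107 = 1118 → 04 5e.

045e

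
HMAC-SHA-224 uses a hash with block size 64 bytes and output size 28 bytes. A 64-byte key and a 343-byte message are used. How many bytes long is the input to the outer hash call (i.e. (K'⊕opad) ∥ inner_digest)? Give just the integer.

Key is 64 ≤ 64 bytes, zero-padded: |K'| = 64.
Outer input = (K'⊕opad) ∥ H(inner) → 64 + 28 = 92 bytes.

92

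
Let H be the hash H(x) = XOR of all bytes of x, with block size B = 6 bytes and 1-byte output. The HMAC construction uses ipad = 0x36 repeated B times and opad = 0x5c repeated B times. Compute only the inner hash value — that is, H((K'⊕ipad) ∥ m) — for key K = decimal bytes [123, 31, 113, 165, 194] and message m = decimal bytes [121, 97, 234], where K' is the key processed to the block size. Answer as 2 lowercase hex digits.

Key decimal bytes [123, 31, 113, 165, 194] = 7b 1f 71 a5 c2 is 5 bytes ≤ B = 6; zero-pad to 6 bytes: K' = 7b 1f 71 a5 c2 00.
K' ⊕ ipad = 4d 29 47 93 f4 36.
Inner input = 4d 29 47 93 f4 36 ∥ 79 61 ea.
Inner hash: XOR 4d⊕29⊕47⊕93⊕f4⊕36⊕79⊕61⊕ea = 80.

80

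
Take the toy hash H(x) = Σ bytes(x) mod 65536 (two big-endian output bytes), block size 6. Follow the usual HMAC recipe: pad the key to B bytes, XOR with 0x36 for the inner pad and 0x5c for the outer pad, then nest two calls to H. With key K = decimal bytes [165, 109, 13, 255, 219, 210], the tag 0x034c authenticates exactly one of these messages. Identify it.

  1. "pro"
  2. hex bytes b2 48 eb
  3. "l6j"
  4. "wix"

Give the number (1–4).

1

Key decimal bytes [165, 109, 13, 255, 219, 210] = a5 6d 0d ff db d2 is exactly B = 6 bytes: K' = a5 6d 0d ff db d2.
K' ⊕ ipad = 93 5b 3b c9 ed e4; K' ⊕ opad = f9 31 51 a3 87 8e.
m1: inner = H(93 5b 3b c9 ed e4 70 72 6f) = 05 14; tag = H(f9 31 51 a3 87 8e 05 14) = 034c ← matches
m2: inner = H(93 5b 3b c9 ed e4 b2 48 eb) = 05 a8; tag = H(f9 31 51 a3 87 8e 05 a8) = 03e0
m3: inner = H(93 5b 3b c9 ed e4 6c 36 6a) = 04 cf; tag = H(f9 31 51 a3 87 8e 04 cf) = 0406
m4: inner = H(93 5b 3b c9 ed e4 77 69 78) = 05 1b; tag = H(f9 31 51 a3 87 8e 05 1b) = 0353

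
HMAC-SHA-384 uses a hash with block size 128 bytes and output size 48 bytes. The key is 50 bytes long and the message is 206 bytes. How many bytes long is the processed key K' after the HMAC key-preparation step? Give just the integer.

128

Key is 50 ≤ 128 bytes, zero-padded: |K'| = 128.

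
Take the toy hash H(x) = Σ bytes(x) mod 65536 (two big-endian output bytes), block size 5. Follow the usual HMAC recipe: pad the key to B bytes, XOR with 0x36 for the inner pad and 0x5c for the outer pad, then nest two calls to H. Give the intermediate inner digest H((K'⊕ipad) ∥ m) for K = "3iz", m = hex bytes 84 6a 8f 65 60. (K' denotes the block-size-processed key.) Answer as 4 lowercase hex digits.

035e

Key "3iz" = 33 69 7a is 3 bytes ≤ B = 5; zero-pad to 5 bytes: K' = 33 69 7a 00 00.
K' ⊕ ipad = 05 5f 4c 36 36.
Inner input = 05 5f 4c 36 36 ∥ 84 6a 8f 65 60.
Inner hash: sum = 5+95+76+54+54+132+106+143+101+96 = 862 → 03 5e.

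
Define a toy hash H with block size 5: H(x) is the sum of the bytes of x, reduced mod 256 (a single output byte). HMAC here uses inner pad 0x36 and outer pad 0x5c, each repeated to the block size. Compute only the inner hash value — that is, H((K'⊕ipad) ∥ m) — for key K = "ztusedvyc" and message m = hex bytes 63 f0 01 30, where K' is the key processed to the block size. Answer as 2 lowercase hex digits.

23

Key "ztusedvyc" = 7a 74 75 73 65 64 76 79 63 is 9 bytes > B = 5, so hash it first: H(key) = f1, then zero-pad to 5 bytes: K' = f1 00 00 00 00.
K' ⊕ ipad = c7 36 36 36 36.
Inner input = c7 36 36 36 36 ∥ 63 f0 01 30.
Inner hash: sum = 199+54+54+54+54+99+240+1+48 = 803; mod 256 = 35 → 23.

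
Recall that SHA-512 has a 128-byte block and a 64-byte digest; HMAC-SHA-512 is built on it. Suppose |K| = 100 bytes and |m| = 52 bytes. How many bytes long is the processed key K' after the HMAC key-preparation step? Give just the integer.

Key is 100 ≤ 128 bytes, zero-padded: |K'| = 128.

128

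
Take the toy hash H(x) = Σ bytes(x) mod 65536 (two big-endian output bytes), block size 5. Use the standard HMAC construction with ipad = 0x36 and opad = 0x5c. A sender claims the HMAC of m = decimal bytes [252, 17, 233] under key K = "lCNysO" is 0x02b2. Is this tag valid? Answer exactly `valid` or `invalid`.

valid

Key "lCNysO" = 6c 43 4e 79 73 4f is 6 bytes > B = 5, so hash it first: H(key) = 02 38, then zero-pad to 5 bytes: K' = 02 38 00 00 00.
K' ⊕ ipad = 34 0e 36 36 36; K' ⊕ opad = 5e 64 5c 5c 5c.
Inner hash: sum = 52+14+54+54+54+252+17+233 = 730 → 02 da.
Outer hash (recomputed tag): sum = 94+100+92+92+92+2+218 = 690 → 02 b2.
Recomputed tag = 02b2; claimed = 02b2 → match.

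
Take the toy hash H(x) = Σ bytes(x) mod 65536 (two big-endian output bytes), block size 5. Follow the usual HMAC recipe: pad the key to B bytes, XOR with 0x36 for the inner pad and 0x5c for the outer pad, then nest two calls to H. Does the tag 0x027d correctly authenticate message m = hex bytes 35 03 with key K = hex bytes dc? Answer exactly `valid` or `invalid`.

invalid

Key hex bytes dc is 1 byte ≤ B = 5; zero-pad to 5 bytes: K' = dc 00 00 00 00.
K' ⊕ ipad = ea 36 36 36 36; K' ⊕ opad = 80 5c 5c 5c 5c.
Inner hash: sum = 234+54+54+54+54+53+3 = 506 → 01 fa.
Outer hash (recomputed tag): sum = 128+92+92+92+92+1+250 = 747 → 02 eb.
Recomputed tag = 02eb; claimed = 027d → mismatch.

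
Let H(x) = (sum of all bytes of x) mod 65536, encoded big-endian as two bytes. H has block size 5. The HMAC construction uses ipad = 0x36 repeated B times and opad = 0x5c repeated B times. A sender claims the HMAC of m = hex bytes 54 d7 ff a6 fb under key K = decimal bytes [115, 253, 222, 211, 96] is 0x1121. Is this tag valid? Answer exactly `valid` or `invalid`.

Key decimal bytes [115, 253, 222, 211, 96] = 73 fd de d3 60 is exactly B = 5 bytes: K' = 73 fd de d3 60.
K' ⊕ ipad = 45 cb e8 e5 56; K' ⊕ opad = 2f a1 82 8f 3c.
Inner hash: sum = 69+203+232+229+86+84+215+255+166+251 = 1790 → 06 fe.
Outer hash (recomputed tag): sum = 47+161+130+143+60+6+254 = 801 → 03 21.
Recomputed tag = 0321; claimed = 1121 → mismatch.

invalid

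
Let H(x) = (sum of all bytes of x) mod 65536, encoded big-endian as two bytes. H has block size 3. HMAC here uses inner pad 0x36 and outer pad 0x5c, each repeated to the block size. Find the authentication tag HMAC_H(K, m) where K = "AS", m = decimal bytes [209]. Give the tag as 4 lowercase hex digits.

016c

Key "AS" = 41 53 is 2 bytes ≤ B = 3; zero-pad to 3 bytes: K' = 41 53 00.
K' ⊕ ipad = 77 65 36.  K' ⊕ opad = 1d 0f 5c.
Inner input = (K'⊕ipad) ∥ m = 77 65 36 ∥ d1.
Inner hash: sum = 119+101+54+209 = 483 → 01 e3.
Outer input = (K'⊕opad) ∥ inner = 1d 0f 5c ∥ 01 e3.
Outer hash (tag): sum = 29+15+92+1+227 = 364 → 01 6c.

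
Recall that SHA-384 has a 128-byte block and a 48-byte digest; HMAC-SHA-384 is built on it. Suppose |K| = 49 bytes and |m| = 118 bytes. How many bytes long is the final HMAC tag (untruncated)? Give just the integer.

The tag is one SHA-384 digest: 48 bytes.

48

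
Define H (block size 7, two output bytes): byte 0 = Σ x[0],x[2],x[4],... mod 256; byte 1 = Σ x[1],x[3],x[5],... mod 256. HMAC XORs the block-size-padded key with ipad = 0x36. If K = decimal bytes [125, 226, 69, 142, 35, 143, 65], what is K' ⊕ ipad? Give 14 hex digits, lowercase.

Key decimal bytes [125, 226, 69, 142, 35, 143, 65] = 7d e2 45 8e 23 8f 41 is exactly B = 7 bytes: K' = 7d e2 45 8e 23 8f 41.
XOR each byte with 0x36: 7d⊕36=4b, e2⊕36=d4, 45⊕36=73, 8e⊕36=b8, 23⊕36=15, 8f⊕36=b9, 41⊕36=77.

4bd473b815b977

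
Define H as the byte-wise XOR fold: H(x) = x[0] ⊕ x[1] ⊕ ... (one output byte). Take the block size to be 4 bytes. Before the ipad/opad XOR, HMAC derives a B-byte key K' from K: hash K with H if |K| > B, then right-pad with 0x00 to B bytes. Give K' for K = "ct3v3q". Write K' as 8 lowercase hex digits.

|K| = 6 > B = 4, so first hash the key.
H(K): XOR 63⊕74⊕33⊕76⊕33⊕71 = 10.
Zero-pad H(K) = 10 to 4 bytes: K' = 10 00 00 00.

10000000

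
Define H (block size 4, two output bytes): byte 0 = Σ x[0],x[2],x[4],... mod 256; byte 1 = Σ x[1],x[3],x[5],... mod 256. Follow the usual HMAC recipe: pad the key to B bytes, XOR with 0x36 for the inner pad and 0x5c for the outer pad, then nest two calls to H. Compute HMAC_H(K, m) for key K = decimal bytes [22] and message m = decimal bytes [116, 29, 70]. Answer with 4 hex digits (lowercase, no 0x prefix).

b641

Key decimal bytes [22] = 16 is 1 byte ≤ B = 4; zero-pad to 4 bytes: K' = 16 00 00 00.
K' ⊕ ipad = 20 36 36 36.  K' ⊕ opad = 4a 5c 5c 5c.
Inner input = (K'⊕ipad) ∥ m = 20 36 36 36 ∥ 74 1d 46.
Inner hash: even-index sum = 272 mod 256 = 16; odd-index sum = 137 mod 256 = 137 → 10 89.
Outer input = (K'⊕opad) ∥ inner = 4a 5c 5c 5c ∥ 10 89.
Outer hash (tag): even-index sum = 182 mod 256 = 182; odd-index sum = 321 mod 256 = 65 → b6 41.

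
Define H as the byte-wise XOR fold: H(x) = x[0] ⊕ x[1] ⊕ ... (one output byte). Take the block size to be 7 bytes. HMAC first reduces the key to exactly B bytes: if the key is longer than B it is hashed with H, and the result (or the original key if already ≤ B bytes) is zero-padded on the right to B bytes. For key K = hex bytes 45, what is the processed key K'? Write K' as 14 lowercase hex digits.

45000000000000

Key hex bytes 45 is 1 byte ≤ B = 7; zero-pad to 7 bytes: K' = 45 00 00 00 00 00 00.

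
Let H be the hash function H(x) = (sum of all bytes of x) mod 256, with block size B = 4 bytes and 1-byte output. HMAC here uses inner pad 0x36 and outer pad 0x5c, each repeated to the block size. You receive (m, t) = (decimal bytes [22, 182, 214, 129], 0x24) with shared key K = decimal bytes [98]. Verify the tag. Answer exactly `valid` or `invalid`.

invalid

Key decimal bytes [98] = 62 is 1 byte ≤ B = 4; zero-pad to 4 bytes: K' = 62 00 00 00.
K' ⊕ ipad = 54 36 36 36; K' ⊕ opad = 3e 5c 5c 5c.
Inner hash: sum = 84+54+54+54+22+182+214+129 = 793; mod 256 = 25 → 19.
Outer hash (recomputed tag): sum = 62+92+92+92+25 = 363; mod 256 = 107 → 6b.
Recomputed tag = 6b; claimed = 24 → mismatch.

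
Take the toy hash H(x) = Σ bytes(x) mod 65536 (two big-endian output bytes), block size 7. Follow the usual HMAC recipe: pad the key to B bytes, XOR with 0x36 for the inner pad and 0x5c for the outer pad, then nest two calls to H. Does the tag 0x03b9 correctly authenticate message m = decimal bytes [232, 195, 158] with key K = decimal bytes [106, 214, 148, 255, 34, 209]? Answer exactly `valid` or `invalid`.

valid

Key decimal bytes [106, 214, 148, 255, 34, 209] = 6a d6 94 ff 22 d1 is 6 bytes ≤ B = 7; zero-pad to 7 bytes: K' = 6a d6 94 ff 22 d1 00.
K' ⊕ ipad = 5c e0 a2 c9 14 e7 36; K' ⊕ opad = 36 8a c8 a3 7e 8d 5c.
Inner hash: sum = 92+224+162+201+20+231+54+232+195+158 = 1569 → 06 21.
Outer hash (recomputed tag): sum = 54+138+200+163+126+141+92+6+33 = 953 → 03 b9.
Recomputed tag = 03b9; claimed = 03b9 → match.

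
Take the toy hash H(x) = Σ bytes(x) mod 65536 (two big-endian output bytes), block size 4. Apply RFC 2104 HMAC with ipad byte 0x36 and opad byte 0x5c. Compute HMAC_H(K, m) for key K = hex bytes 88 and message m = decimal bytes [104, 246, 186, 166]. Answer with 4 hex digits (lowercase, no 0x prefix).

Key hex bytes 88 is 1 byte ≤ B = 4; zero-pad to 4 bytes: K' = 88 00 00 00.
K' ⊕ ipad = be 36 36 36.  K' ⊕ opad = d4 5c 5c 5c.
Inner input = (K'⊕ipad) ∥ m = be 36 36 36 ∥ 68 f6 ba a6.
Inner hash: sum = 190+54+54+54+104+246+186+166 = 1054 → 04 1e.
Outer input = (K'⊕opad) ∥ inner = d4 5c 5c 5c ∥ 04 1e.
Outer hash (tag): sum = 212+92+92+92+4+30 = 522 → 02 0a.

020a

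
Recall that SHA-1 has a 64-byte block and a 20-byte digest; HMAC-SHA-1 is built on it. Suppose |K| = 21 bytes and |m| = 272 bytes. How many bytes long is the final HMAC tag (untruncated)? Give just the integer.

20

The tag is one SHA-1 digest: 20 bytes.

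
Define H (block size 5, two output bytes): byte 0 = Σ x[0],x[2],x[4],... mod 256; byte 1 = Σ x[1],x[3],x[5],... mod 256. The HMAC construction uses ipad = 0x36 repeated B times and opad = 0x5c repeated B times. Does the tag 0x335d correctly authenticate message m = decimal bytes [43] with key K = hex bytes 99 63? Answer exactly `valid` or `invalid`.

invalid

Key hex bytes 99 63 is 2 bytes ≤ B = 5; zero-pad to 5 bytes: K' = 99 63 00 00 00.
K' ⊕ ipad = af 55 36 36 36; K' ⊕ opad = c5 3f 5c 5c 5c.
Inner hash: even-index sum = 283 mod 256 = 27; odd-index sum = 182 mod 256 = 182 → 1b b6.
Outer hash (recomputed tag): even-index sum = 563 mod 256 = 51; odd-index sum = 182 mod 256 = 182 → 33 b6.
Recomputed tag = 33b6; claimed = 335d → mismatch.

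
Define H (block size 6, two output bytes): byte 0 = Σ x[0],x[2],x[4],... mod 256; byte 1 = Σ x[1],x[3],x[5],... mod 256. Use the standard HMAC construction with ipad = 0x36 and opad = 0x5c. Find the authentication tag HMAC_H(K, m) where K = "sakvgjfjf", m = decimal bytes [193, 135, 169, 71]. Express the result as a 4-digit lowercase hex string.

0286

Key "sakvgjfjf" = 73 61 6b 76 67 6a 66 6a 66 is 9 bytes > B = 6, so hash it first: H(key) = 11 ab, then zero-pad to 6 bytes: K' = 11 ab 00 00 00 00.
K' ⊕ ipad = 27 9d 36 36 36 36.  K' ⊕ opad = 4d f7 5c 5c 5c 5c.
Inner input = (K'⊕ipad) ∥ m = 27 9d 36 36 36 36 ∥ c1 87 a9 47.
Inner hash: even-index sum = 509 mod 256 = 253; odd-index sum = 471 mod 256 = 215 → fd d7.
Outer input = (K'⊕opad) ∥ inner = 4d f7 5c 5c 5c 5c ∥ fd d7.
Outer hash (tag): even-index sum = 514 mod 256 = 2; odd-index sum = 646 mod 256 = 134 → 02 86.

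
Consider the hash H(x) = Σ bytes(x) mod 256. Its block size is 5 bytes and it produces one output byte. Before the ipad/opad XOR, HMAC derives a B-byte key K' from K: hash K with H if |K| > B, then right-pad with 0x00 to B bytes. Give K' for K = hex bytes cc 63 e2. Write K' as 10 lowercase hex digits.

Key hex bytes cc 63 e2 is 3 bytes ≤ B = 5; zero-pad to 5 bytes: K' = cc 63 e2 00 00.

cc63e20000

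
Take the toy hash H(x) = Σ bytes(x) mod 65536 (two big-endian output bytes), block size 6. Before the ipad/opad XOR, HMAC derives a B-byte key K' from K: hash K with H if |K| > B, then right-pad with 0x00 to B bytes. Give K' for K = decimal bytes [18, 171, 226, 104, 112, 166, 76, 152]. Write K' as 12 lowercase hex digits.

|K| = 8 > B = 6, so first hash the key.
H(K): sum = 18+171+226+104+112+166+76+152 = 1025 → 04 01.
Zero-pad H(K) = 04 01 to 6 bytes: K' = 04 01 00 00 00 00.

040100000000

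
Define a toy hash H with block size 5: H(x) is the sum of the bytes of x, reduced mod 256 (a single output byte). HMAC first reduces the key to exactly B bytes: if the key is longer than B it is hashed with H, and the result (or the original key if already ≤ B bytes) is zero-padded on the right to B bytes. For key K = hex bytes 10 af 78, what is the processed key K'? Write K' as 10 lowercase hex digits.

10af780000

Key hex bytes 10 af 78 is 3 bytes ≤ B = 5; zero-pad to 5 bytes: K' = 10 af 78 00 00.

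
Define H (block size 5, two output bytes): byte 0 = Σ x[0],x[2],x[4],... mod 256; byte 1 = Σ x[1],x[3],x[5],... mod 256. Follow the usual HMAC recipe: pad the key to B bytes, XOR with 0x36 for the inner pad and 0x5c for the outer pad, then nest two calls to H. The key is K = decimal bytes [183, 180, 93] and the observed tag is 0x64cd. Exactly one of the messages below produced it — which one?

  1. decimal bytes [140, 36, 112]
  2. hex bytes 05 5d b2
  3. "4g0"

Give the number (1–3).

Key decimal bytes [183, 180, 93] = b7 b4 5d is 3 bytes ≤ B = 5; zero-pad to 5 bytes: K' = b7 b4 5d 00 00.
K' ⊕ ipad = 81 82 6b 36 36; K' ⊕ opad = eb e8 01 5c 5c.
m1: inner = H(81 82 6b 36 36 8c 24 70) = 46 b4; tag = H(eb e8 01 5c 5c 46 b4) = fc8a
m2: inner = H(81 82 6b 36 36 05 5d b2) = 7f 6f; tag = H(eb e8 01 5c 5c 7f 6f) = b7c3
m3: inner = H(81 82 6b 36 36 34 67 30) = 89 1c; tag = H(eb e8 01 5c 5c 89 1c) = 64cd ← matches

3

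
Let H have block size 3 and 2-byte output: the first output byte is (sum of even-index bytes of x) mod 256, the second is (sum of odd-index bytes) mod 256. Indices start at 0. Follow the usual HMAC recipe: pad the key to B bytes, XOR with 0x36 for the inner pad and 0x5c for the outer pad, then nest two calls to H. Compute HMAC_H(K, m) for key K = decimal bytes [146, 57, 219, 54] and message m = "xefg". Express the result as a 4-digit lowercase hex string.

Key decimal bytes [146, 57, 219, 54] = 92 39 db 36 is 4 bytes > B = 3, so hash it first: H(key) = 6d 6f, then zero-pad to 3 bytes: K' = 6d 6f 00.
K' ⊕ ipad = 5b 59 36.  K' ⊕ opad = 31 33 5c.
Inner input = (K'⊕ipad) ∥ m = 5b 59 36 ∥ 78 65 66 67.
Inner hash: even-index sum = 349 mod 256 = 93; odd-index sum = 311 mod 256 = 55 → 5d 37.
Outer input = (K'⊕opad) ∥ inner = 31 33 5c ∥ 5d 37.
Outer hash (tag): even-index sum = 196 mod 256 = 196; odd-index sum = 144 mod 256 = 144 → c4 90.

c490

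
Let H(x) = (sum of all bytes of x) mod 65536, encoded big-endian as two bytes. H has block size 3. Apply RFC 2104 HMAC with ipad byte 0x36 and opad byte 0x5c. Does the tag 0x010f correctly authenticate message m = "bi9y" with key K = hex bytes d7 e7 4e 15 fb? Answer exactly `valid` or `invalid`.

Key hex bytes d7 e7 4e 15 fb is 5 bytes > B = 3, so hash it first: H(key) = 03 1c, then zero-pad to 3 bytes: K' = 03 1c 00.
K' ⊕ ipad = 35 2a 36; K' ⊕ opad = 5f 40 5c.
Inner hash: sum = 53+42+54+98+105+57+121 = 530 → 02 12.
Outer hash (recomputed tag): sum = 95+64+92+2+18 = 271 → 01 0f.
Recomputed tag = 010f; claimed = 010f → match.

valid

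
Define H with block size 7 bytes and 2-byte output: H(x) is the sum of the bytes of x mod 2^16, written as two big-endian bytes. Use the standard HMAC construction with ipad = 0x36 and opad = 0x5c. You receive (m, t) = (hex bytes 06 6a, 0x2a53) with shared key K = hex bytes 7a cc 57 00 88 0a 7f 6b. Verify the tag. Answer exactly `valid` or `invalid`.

invalid

Key hex bytes 7a cc 57 00 88 0a 7f 6b is 8 bytes > B = 7, so hash it first: H(key) = 03 19, then zero-pad to 7 bytes: K' = 03 19 00 00 00 00 00.
K' ⊕ ipad = 35 2f 36 36 36 36 36; K' ⊕ opad = 5f 45 5c 5c 5c 5c 5c.
Inner hash: sum = 53+47+54+54+54+54+54+6+106 = 482 → 01 e2.
Outer hash (recomputed tag): sum = 95+69+92+92+92+92+92+1+226 = 851 → 03 53.
Recomputed tag = 0353; claimed = 2a53 → mismatch.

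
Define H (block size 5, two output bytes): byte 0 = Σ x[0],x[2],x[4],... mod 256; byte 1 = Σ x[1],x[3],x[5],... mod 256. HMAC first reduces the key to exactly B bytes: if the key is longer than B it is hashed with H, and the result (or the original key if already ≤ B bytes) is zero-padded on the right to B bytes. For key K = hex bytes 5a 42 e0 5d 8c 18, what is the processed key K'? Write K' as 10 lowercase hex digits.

|K| = 6 > B = 5, so first hash the key.
H(K): even-index sum = 454 mod 256 = 198; odd-index sum = 183 mod 256 = 183 → c6 b7.
Zero-pad H(K) = c6 b7 to 5 bytes: K' = c6 b7 00 00 00.

c6b7000000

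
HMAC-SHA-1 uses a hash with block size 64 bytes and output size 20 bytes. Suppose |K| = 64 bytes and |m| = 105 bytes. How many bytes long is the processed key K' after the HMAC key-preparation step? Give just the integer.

64

Key is 64 ≤ 64 bytes, zero-padded: |K'| = 64.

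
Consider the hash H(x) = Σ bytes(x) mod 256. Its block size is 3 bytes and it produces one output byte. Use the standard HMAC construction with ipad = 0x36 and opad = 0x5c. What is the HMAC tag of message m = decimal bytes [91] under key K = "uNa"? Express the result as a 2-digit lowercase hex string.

Key "uNa" = 75 4e 61 is exactly B = 3 bytes: K' = 75 4e 61.
K' ⊕ ipad = 43 78 57.  K' ⊕ opad = 29 12 3d.
Inner input = (K'⊕ipad) ∥ m = 43 78 57 ∥ 5b.
Inner hash: sum = 67+120+87+91 = 365; mod 256 = 109 → 6d.
Outer input = (K'⊕opad) ∥ inner = 29 12 3d ∥ 6d.
Outer hash (tag): sum = 41+18+61+109 = 229 → e5.

e5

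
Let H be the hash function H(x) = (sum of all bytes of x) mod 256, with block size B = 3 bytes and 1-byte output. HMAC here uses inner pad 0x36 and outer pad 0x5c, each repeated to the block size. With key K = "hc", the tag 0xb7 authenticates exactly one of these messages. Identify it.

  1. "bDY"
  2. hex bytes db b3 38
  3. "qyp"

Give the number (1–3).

1

Key "hc" = 68 63 is 2 bytes ≤ B = 3; zero-pad to 3 bytes: K' = 68 63 00.
K' ⊕ ipad = 5e 55 36; K' ⊕ opad = 34 3f 5c.
m1: inner = H(5e 55 36 62 44 59) = e8; tag = H(34 3f 5c e8) = b7 ← matches
m2: inner = H(5e 55 36 db b3 38) = af; tag = H(34 3f 5c af) = 7e
m3: inner = H(5e 55 36 71 79 70) = 43; tag = H(34 3f 5c 43) = 12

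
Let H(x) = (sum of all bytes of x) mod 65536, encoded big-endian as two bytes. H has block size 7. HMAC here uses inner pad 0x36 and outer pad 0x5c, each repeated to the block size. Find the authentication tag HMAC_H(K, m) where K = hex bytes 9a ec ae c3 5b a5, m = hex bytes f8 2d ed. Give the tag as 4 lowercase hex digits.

Key hex bytes 9a ec ae c3 5b a5 is 6 bytes ≤ B = 7; zero-pad to 7 bytes: K' = 9a ec ae c3 5b a5 00.
K' ⊕ ipad = ac da 98 f5 6d 93 36.  K' ⊕ opad = c6 b0 f2 9f 07 f9 5c.
Inner input = (K'⊕ipad) ∥ m = ac da 98 f5 6d 93 36 ∥ f8 2d ed.
Inner hash: sum = 172+218+152+245+109+147+54+248+45+237 = 1627 → 06 5b.
Outer input = (K'⊕opad) ∥ inner = c6 b0 f2 9f 07 f9 5c ∥ 06 5b.
Outer hash (tag): sum = 198+176+242+159+7+249+92+6+91 = 1220 → 04 c4.

04c4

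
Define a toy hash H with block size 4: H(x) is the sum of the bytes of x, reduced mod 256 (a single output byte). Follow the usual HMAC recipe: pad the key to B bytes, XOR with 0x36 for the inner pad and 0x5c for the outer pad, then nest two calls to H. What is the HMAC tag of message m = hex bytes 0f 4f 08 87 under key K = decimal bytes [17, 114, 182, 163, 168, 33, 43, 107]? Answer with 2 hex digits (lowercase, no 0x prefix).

Key decimal bytes [17, 114, 182, 163, 168, 33, 43, 107] = 11 72 b6 a3 a8 21 2b 6b is 8 bytes > B = 4, so hash it first: H(key) = 3b, then zero-pad to 4 bytes: K' = 3b 00 00 00.
K' ⊕ ipad = 0d 36 36 36.  K' ⊕ opad = 67 5c 5c 5c.
Inner input = (K'⊕ipad) ∥ m = 0d 36 36 36 ∥ 0f 4f 08 87.
Inner hash: sum = 13+54+54+54+15+79+8+135 = 412; mod 256 = 156 → 9c.
Outer input = (K'⊕opad) ∥ inner = 67 5c 5c 5c ∥ 9c.
Outer hash (tag): sum = 103+92+92+92+156 = 535; mod 256 = 23 → 17.

17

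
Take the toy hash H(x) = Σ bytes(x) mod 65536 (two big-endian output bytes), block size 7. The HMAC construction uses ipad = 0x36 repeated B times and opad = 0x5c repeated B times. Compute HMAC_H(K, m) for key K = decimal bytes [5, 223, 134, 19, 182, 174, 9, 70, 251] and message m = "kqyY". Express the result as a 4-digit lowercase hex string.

Key decimal bytes [5, 223, 134, 19, 182, 174, 9, 70, 251] = 05 df 86 13 b6 ae 09 46 fb is 9 bytes > B = 7, so hash it first: H(key) = 04 2b, then zero-pad to 7 bytes: K' = 04 2b 00 00 00 00 00.
K' ⊕ ipad = 32 1d 36 36 36 36 36.  K' ⊕ opad = 58 77 5c 5c 5c 5c 5c.
Inner input = (K'⊕ipad) ∥ m = 32 1d 36 36 36 36 36 ∥ 6b 71 79 59.
Inner hash: sum = 50+29+54+54+54+54+54+107+113+121+89 = 779 → 03 0b.
Outer input = (K'⊕opad) ∥ inner = 58 77 5c 5c 5c 5c 5c ∥ 03 0b.
Outer hash (tag): sum = 88+119+92+92+92+92+92+3+11 = 681 → 02 a9.

02a9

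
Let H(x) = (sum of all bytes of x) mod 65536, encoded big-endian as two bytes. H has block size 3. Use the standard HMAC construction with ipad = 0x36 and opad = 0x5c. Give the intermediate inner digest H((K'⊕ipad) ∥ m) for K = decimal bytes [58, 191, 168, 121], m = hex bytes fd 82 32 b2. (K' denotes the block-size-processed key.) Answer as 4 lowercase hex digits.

Key decimal bytes [58, 191, 168, 121] = 3a bf a8 79 is 4 bytes > B = 3, so hash it first: H(key) = 02 1a, then zero-pad to 3 bytes: K' = 02 1a 00.
K' ⊕ ipad = 34 2c 36.
Inner input = 34 2c 36 ∥ fd 82 32 b2.
Inner hash: sum = 52+44+54+253+130+50+178 = 761 → 02 f9.

02f9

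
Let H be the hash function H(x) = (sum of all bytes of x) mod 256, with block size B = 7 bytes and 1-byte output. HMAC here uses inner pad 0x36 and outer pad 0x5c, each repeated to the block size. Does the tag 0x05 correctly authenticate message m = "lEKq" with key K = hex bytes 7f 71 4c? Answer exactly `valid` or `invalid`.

invalid

Key hex bytes 7f 71 4c is 3 bytes ≤ B = 7; zero-pad to 7 bytes: K' = 7f 71 4c 00 00 00 00.
K' ⊕ ipad = 49 47 7a 36 36 36 36; K' ⊕ opad = 23 2d 10 5c 5c 5c 5c.
Inner hash: sum = 73+71+122+54+54+54+54+108+69+75+113 = 847; mod 256 = 79 → 4f.
Outer hash (recomputed tag): sum = 35+45+16+92+92+92+92+79 = 543; mod 256 = 31 → 1f.
Recomputed tag = 1f; claimed = 05 → mismatch.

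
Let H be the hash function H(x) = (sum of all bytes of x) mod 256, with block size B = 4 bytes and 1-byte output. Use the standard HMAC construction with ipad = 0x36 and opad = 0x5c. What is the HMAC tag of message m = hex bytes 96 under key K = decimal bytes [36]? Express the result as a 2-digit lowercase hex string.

Key decimal bytes [36] = 24 is 1 byte ≤ B = 4; zero-pad to 4 bytes: K' = 24 00 00 00.
K' ⊕ ipad = 12 36 36 36.  K' ⊕ opad = 78 5c 5c 5c.
Inner input = (K'⊕ipad) ∥ m = 12 36 36 36 ∥ 96.
Inner hash: sum = 18+54+54+54+150 = 330; mod 256 = 74 → 4a.
Outer input = (K'⊕opad) ∥ inner = 78 5c 5c 5c ∥ 4a.
Outer hash (tag): sum = 120+92+92+92+74 = 470; mod 256 = 214 → d6.

d6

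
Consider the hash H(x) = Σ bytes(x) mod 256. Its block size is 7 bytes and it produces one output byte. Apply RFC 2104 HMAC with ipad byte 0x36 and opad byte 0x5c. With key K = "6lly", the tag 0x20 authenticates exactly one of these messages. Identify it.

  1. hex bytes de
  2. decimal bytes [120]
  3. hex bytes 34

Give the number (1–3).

2

Key "6lly" = 36 6c 6c 79 is 4 bytes ≤ B = 7; zero-pad to 7 bytes: K' = 36 6c 6c 79 00 00 00.
K' ⊕ ipad = 00 5a 5a 4f 36 36 36; K' ⊕ opad = 6a 30 30 25 5c 5c 5c.
m1: inner = H(00 5a 5a 4f 36 36 36 de) = 83; tag = H(6a 30 30 25 5c 5c 5c 83) = 86
m2: inner = H(00 5a 5a 4f 36 36 36 78) = 1d; tag = H(6a 30 30 25 5c 5c 5c 1d) = 20 ← matches
m3: inner = H(00 5a 5a 4f 36 36 36 34) = d9; tag = H(6a 30 30 25 5c 5c 5c d9) = dc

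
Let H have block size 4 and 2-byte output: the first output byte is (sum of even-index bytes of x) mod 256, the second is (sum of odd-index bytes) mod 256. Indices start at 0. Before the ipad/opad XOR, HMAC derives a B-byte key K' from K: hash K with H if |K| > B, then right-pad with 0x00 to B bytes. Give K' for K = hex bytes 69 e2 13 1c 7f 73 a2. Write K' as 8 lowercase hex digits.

|K| = 7 > B = 4, so first hash the key.
H(K): even-index sum = 413 mod 256 = 157; odd-index sum = 369 mod 256 = 113 → 9d 71.
Zero-pad H(K) = 9d 71 to 4 bytes: K' = 9d 71 00 00.

9d710000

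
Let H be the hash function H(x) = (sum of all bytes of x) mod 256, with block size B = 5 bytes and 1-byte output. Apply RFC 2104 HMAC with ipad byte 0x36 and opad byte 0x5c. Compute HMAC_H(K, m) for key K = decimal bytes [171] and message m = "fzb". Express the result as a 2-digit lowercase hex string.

Key decimal bytes [171] = ab is 1 byte ≤ B = 5; zero-pad to 5 bytes: K' = ab 00 00 00 00.
K' ⊕ ipad = 9d 36 36 36 36.  K' ⊕ opad = f7 5c 5c 5c 5c.
Inner input = (K'⊕ipad) ∥ m = 9d 36 36 36 36 ∥ 66 7a 62.
Inner hash: sum = 157+54+54+54+54+102+122+98 = 695; mod 256 = 183 → b7.
Outer input = (K'⊕opad) ∥ inner = f7 5c 5c 5c 5c ∥ b7.
Outer hash (tag): sum = 247+92+92+92+92+183 = 798; mod 256 = 30 → 1e.

1e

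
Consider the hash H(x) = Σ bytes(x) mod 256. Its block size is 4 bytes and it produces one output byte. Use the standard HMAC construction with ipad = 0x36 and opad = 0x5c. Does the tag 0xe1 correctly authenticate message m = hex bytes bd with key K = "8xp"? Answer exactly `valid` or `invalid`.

Key "8xp" = 38 78 70 is 3 bytes ≤ B = 4; zero-pad to 4 bytes: K' = 38 78 70 00.
K' ⊕ ipad = 0e 4e 46 36; K' ⊕ opad = 64 24 2c 5c.
Inner hash: sum = 14+78+70+54+189 = 405; mod 256 = 149 → 95.
Outer hash (recomputed tag): sum = 100+36+44+92+149 = 421; mod 256 = 165 → a5.
Recomputed tag = a5; claimed = e1 → mismatch.

invalid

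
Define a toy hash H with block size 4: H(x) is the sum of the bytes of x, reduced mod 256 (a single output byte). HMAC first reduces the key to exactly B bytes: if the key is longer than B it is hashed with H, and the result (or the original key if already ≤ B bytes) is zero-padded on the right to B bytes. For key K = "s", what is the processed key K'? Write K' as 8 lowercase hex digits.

Key "s" = 73 is 1 byte ≤ B = 4; zero-pad to 4 bytes: K' = 73 00 00 00.

73000000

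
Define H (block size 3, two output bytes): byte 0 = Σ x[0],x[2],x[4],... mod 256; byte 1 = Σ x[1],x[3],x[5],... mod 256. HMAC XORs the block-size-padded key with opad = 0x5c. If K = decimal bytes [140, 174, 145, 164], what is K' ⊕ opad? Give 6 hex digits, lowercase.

410e5c

Key decimal bytes [140, 174, 145, 164] = 8c ae 91 a4 is 4 bytes > B = 3, so hash it first: H(key) = 1d 52, then zero-pad to 3 bytes: K' = 1d 52 00.
XOR each byte with 0x5c: 1d⊕5c=41, 52⊕5c=0e, 00⊕5c=5c.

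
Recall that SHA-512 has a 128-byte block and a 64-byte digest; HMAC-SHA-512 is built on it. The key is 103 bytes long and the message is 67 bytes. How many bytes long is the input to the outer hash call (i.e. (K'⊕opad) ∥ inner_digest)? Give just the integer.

Key is 103 ≤ 128 bytes, zero-padded: |K'| = 128.
Outer input = (K'⊕opad) ∥ H(inner) → 128 + 64 = 192 bytes.

192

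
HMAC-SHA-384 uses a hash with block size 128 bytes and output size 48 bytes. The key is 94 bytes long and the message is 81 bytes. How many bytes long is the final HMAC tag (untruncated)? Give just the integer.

48

The tag is one SHA-384 digest: 48 bytes.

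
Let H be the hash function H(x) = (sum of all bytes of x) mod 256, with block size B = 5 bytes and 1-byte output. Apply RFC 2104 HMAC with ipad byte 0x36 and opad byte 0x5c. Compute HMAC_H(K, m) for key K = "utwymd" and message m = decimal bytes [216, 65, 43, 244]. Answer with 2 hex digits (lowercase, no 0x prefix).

12

Key "utwymd" = 75 74 77 79 6d 64 is 6 bytes > B = 5, so hash it first: H(key) = aa, then zero-pad to 5 bytes: K' = aa 00 00 00 00.
K' ⊕ ipad = 9c 36 36 36 36.  K' ⊕ opad = f6 5c 5c 5c 5c.
Inner input = (K'⊕ipad) ∥ m = 9c 36 36 36 36 ∥ d8 41 2b f4.
Inner hash: sum = 156+54+54+54+54+216+65+43+244 = 940; mod 256 = 172 → ac.
Outer input = (K'⊕opad) ∥ inner = f6 5c 5c 5c 5c ∥ ac.
Outer hash (tag): sum = 246+92+92+92+92+172 = 786; mod 256 = 18 → 12.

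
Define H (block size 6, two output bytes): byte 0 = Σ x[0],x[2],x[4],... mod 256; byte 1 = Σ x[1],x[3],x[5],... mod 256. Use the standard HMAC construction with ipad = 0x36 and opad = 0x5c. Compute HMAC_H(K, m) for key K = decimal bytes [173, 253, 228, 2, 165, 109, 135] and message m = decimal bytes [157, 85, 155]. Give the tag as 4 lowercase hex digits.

Key decimal bytes [173, 253, 228, 2, 165, 109, 135] = ad fd e4 02 a5 6d 87 is 7 bytes > B = 6, so hash it first: H(key) = bd 6c, then zero-pad to 6 bytes: K' = bd 6c 00 00 00 00.
K' ⊕ ipad = 8b 5a 36 36 36 36.  K' ⊕ opad = e1 30 5c 5c 5c 5c.
Inner input = (K'⊕ipad) ∥ m = 8b 5a 36 36 36 36 ∥ 9d 55 9b.
Inner hash: even-index sum = 559 mod 256 = 47; odd-index sum = 283 mod 256 = 27 → 2f 1b.
Outer input = (K'⊕opad) ∥ inner = e1 30 5c 5c 5c 5c ∥ 2f 1b.
Outer hash (tag): even-index sum = 456 mod 256 = 200; odd-index sum = 259 mod 256 = 3 → c8 03.

c803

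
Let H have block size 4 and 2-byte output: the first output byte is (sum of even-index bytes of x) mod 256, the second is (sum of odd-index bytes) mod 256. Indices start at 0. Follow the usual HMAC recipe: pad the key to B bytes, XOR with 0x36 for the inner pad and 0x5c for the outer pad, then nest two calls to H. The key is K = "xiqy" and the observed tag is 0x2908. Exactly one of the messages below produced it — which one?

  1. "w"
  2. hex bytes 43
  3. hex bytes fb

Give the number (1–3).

2

Key "xiqy" = 78 69 71 79 is exactly B = 4 bytes: K' = 78 69 71 79.
K' ⊕ ipad = 4e 5f 47 4f; K' ⊕ opad = 24 35 2d 25.
m1: inner = H(4e 5f 47 4f 77) = 0c ae; tag = H(24 35 2d 25 0c ae) = 5d08
m2: inner = H(4e 5f 47 4f 43) = d8 ae; tag = H(24 35 2d 25 d8 ae) = 2908 ← matches
m3: inner = H(4e 5f 47 4f fb) = 90 ae; tag = H(24 35 2d 25 90 ae) = e108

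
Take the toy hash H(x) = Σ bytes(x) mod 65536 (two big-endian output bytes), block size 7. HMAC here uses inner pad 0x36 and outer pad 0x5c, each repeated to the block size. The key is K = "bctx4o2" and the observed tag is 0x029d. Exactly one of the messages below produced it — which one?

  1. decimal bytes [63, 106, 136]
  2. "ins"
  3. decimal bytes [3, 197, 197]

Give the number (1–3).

1

Key "bctx4o2" = 62 63 74 78 34 6f 32 is exactly B = 7 bytes: K' = 62 63 74 78 34 6f 32.
K' ⊕ ipad = 54 55 42 4e 02 59 04; K' ⊕ opad = 3e 3f 28 24 68 33 6e.
m1: inner = H(54 55 42 4e 02 59 04 3f 6a 88) = 02 c9; tag = H(3e 3f 28 24 68 33 6e 02 c9) = 029d ← matches
m2: inner = H(54 55 42 4e 02 59 04 69 6e 73) = 02 e2; tag = H(3e 3f 28 24 68 33 6e 02 e2) = 02b6
m3: inner = H(54 55 42 4e 02 59 04 03 c5 c5) = 03 25; tag = H(3e 3f 28 24 68 33 6e 03 25) = 01fa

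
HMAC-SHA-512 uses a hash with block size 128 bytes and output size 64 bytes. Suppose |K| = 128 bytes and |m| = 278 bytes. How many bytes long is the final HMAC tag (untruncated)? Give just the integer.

The tag is one SHA-512 digest: 64 bytes.

64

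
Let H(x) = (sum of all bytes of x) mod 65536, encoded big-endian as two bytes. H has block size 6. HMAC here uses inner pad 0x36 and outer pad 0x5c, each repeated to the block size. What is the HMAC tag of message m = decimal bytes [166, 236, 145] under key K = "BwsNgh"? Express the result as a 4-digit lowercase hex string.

Key "BwsNgh" = 42 77 73 4e 67 68 is exactly B = 6 bytes: K' = 42 77 73 4e 67 68.
K' ⊕ ipad = 74 41 45 78 51 5e.  K' ⊕ opad = 1e 2b 2f 12 3b 34.
Inner input = (K'⊕ipad) ∥ m = 74 41 45 78 51 5e ∥ a6 ec 91.
Inner hash: sum = 116+65+69+120+81+94+166+236+145 = 1092 → 04 44.
Outer input = (K'⊕opad) ∥ inner = 1e 2b 2f 12 3b 34 ∥ 04 44.
Outer hash (tag): sum = 30+43+47+18+59+52+4+68 = 321 → 01 41.

0141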